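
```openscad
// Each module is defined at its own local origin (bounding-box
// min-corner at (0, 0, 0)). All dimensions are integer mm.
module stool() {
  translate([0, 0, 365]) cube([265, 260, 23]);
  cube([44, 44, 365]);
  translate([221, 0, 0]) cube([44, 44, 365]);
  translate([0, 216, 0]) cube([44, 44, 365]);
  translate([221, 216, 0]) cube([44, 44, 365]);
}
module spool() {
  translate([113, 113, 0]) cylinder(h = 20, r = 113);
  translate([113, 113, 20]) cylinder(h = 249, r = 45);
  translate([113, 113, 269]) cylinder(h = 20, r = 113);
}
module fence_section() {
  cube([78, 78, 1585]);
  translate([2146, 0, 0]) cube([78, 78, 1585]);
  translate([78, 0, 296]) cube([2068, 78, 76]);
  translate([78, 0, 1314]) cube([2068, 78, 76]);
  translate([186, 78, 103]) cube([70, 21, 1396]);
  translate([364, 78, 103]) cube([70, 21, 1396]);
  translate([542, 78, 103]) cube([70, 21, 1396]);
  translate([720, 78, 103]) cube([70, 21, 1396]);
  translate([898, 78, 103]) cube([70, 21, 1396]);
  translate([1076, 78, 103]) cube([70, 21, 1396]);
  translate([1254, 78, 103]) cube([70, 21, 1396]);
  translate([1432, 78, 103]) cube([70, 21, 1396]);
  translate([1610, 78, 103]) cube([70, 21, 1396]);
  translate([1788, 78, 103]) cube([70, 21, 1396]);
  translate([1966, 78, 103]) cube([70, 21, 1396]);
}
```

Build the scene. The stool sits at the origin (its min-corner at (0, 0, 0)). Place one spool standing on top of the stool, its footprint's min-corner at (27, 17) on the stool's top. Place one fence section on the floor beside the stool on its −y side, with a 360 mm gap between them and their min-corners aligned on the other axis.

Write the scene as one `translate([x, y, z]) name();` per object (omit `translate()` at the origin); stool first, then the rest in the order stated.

stool();
translate([27, 17, 388]) spool();
translate([0, -459, 0]) fence_section();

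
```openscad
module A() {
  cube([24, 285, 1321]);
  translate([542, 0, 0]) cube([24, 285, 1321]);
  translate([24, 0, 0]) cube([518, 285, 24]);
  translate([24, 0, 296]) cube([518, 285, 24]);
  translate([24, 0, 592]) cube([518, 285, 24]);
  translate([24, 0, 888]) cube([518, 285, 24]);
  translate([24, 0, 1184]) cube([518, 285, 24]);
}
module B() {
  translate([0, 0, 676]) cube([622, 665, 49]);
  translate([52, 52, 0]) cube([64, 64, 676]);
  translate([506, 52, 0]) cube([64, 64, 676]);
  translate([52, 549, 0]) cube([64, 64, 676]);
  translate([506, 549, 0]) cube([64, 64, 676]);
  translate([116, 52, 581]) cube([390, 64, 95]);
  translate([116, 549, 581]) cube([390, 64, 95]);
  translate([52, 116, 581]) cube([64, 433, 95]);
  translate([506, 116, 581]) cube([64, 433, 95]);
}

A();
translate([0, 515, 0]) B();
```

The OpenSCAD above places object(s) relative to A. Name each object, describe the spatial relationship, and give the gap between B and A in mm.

The table's nearest face is 230 mm from the bookshelf's +y face.

A is a bookshelf. B is a table. The table is on the floor beside the bookshelf on its +y side. The gap between the table and the bookshelf is 230 mm.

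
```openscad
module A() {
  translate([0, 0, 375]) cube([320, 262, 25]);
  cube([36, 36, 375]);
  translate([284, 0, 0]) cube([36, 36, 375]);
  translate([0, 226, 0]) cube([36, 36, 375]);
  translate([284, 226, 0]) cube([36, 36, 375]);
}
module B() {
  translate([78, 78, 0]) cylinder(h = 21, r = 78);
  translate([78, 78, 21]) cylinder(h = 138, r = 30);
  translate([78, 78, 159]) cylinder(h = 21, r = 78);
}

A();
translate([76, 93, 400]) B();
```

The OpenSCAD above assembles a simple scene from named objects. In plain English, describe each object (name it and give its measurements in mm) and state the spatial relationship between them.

A is a four-legged stool. The seat is 320×262 mm, 25 mm thick, top at z = 400 mm. It stands on four square legs, each 36×36 mm in cross-section, from z = 0 to the seat underside, each flush with a corner of the seat.

B is a spool: two coaxial disc flanges of radius 78 mm and thickness 21 mm, joined by a core cylinder of radius 30 mm and height 138 mm. The lower flange rests on z = 0 and the three cylinders share a vertical axis.

The spool is on top of the stool.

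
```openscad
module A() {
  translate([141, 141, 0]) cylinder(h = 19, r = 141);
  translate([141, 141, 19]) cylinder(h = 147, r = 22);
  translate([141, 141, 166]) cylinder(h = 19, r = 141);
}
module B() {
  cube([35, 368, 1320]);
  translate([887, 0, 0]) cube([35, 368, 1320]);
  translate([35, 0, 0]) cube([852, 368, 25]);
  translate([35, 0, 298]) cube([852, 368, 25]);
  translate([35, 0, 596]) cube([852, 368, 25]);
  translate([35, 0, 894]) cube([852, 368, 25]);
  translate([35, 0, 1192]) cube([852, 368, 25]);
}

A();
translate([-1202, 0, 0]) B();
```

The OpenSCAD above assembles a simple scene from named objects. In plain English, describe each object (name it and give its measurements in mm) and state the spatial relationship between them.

A is a spool: two coaxial disc flanges of radius 141 mm and thickness 19 mm, joined by a core cylinder of radius 22 mm and height 147 mm. The lower flange rests on z = 0 and the three cylinders share a vertical axis.

B is a bookshelf 922 mm wide overall, 368 mm deep and 1320 mm tall. The two sides are 35 mm thick vertical panels. 5 horizontal shelves of 25 mm thickness span between the inner faces of the sides; the lowest shelf sits on the floor and shelves are stacked with a clear vertical gap of 273 mm between each pair.

The bookshelf is on the floor beside the spool on its −x side.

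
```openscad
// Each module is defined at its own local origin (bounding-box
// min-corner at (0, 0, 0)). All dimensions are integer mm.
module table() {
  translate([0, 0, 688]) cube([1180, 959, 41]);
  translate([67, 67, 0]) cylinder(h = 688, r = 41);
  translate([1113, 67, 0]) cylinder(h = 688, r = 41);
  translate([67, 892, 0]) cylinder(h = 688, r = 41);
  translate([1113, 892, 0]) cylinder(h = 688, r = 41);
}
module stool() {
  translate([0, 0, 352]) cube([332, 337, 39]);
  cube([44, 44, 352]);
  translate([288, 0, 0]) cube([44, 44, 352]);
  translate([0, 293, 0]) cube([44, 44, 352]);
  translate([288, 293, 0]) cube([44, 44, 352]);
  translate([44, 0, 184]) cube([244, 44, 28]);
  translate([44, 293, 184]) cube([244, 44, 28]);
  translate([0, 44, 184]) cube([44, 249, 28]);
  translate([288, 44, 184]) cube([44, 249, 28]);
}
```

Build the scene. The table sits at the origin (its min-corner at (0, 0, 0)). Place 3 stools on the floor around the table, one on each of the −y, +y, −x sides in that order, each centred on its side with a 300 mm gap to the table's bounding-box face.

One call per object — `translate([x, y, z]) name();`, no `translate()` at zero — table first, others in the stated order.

table();
translate([424, -637, 0]) stool();
translate([424, 1259, 0]) stool();
translate([-632, 311, 0]) stool();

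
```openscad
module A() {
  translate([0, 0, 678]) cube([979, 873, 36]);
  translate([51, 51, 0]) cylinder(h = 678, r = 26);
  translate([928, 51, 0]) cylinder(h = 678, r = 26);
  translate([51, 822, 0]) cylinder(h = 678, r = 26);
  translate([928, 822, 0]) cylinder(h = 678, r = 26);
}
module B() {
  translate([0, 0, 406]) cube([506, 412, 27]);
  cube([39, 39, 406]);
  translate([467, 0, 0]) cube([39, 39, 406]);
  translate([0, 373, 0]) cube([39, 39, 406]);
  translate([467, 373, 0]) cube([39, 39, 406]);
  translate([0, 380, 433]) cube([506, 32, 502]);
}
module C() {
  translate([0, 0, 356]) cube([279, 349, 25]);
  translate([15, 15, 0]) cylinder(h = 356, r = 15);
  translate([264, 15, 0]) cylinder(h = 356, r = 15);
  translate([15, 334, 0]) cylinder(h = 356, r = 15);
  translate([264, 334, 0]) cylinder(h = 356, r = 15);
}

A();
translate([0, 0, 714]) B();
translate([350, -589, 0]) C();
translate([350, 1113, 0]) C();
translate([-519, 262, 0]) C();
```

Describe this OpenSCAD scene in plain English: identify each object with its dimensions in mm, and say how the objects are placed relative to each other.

A is a rectangular dining table. The top is 979×873×36 mm with its upper surface at z = 714 mm. It stands on four round legs of 52 mm diameter, each leg's bounding box inset 25 mm from the nearest pair of top edges, running from the floor to the underside of the top.

B is a chair: 506×412 mm seat, 27 mm thick, top at z = 433 mm, on four 39 mm square corner legs flush with the seat edges. A 32 mm thick backrest slab spans the full seat width, extending 502 mm above the seat top, its back face flush with the seat's +y edge.

C is a simple wooden stool: a rectangular seat 279 mm (x) by 349 mm (y), 25 mm thick, top face at z = 381 mm, on four round legs, each 30 mm in diameter. The legs rest on z = 0, each leg's axis is inset half a diameter from the nearest pair of seat edges (so the leg's bounding box is flush with the corner).

The chair is on top of the table. Three stools sit around the table at the −y, +y, −x sides.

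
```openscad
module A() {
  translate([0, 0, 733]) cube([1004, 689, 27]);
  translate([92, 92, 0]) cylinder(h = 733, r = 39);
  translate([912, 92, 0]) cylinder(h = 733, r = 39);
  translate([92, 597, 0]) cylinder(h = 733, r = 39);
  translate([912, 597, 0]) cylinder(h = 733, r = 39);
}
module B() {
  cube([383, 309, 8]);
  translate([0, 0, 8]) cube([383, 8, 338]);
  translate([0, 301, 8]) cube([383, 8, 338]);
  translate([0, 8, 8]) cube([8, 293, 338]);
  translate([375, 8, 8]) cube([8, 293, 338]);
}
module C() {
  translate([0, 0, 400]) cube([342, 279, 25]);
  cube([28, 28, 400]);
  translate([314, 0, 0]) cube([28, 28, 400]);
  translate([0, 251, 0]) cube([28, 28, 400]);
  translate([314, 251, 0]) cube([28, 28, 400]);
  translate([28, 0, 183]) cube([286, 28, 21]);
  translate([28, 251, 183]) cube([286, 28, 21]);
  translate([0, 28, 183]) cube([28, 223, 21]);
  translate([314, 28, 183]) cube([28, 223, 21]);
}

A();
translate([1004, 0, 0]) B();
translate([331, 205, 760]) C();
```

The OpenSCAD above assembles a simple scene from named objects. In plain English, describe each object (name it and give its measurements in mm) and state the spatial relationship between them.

A is a table: top 1004 mm (x) × 689 mm (y), 27 mm thick, upper face at z = 760 mm, on four round legs of 78 mm diameter, each leg's bounding box inset 53 mm from the nearest pair of top edges, running from z = 0 to the bottom of the top.

B is an open-topped rectangular box: outside dimensions 383×309×346 mm, with a uniform wall and base thickness of 8 mm. The base is a full 383×309 slab on the floor; four walls sit on top of the base. The front and back walls (the −y and +y sides) span the full width; the two side walls fit between them.

C is a simple wooden stool: a rectangular seat 342 mm (x) by 279 mm (y), 25 mm thick, top face at z = 425 mm, on four square legs, each 28×28 mm in cross-section. The legs rest on z = 0, each flush with a corner of the seat. Four stretchers, 28 mm wide and 21 mm tall, connect adjacent legs with their undersides at z = 183 mm, each running between the inner faces of the legs it joins and aligned with the legs' outer faces on the other axis.

The open box is against the table's +x side, with their −y faces flush. The stool is on top of the table, centred.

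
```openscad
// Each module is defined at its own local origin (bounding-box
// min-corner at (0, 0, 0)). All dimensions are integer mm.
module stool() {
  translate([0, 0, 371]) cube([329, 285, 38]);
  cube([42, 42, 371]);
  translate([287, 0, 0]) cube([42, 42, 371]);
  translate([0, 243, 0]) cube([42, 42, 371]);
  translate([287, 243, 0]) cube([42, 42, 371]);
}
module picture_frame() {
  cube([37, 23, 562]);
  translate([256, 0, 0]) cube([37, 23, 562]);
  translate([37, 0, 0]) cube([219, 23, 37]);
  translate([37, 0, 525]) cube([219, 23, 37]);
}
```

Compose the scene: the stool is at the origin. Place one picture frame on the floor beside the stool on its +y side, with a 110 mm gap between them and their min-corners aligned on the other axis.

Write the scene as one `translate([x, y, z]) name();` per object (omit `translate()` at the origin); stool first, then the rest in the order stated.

stool();
translate([0, 395, 0]) picture_frame();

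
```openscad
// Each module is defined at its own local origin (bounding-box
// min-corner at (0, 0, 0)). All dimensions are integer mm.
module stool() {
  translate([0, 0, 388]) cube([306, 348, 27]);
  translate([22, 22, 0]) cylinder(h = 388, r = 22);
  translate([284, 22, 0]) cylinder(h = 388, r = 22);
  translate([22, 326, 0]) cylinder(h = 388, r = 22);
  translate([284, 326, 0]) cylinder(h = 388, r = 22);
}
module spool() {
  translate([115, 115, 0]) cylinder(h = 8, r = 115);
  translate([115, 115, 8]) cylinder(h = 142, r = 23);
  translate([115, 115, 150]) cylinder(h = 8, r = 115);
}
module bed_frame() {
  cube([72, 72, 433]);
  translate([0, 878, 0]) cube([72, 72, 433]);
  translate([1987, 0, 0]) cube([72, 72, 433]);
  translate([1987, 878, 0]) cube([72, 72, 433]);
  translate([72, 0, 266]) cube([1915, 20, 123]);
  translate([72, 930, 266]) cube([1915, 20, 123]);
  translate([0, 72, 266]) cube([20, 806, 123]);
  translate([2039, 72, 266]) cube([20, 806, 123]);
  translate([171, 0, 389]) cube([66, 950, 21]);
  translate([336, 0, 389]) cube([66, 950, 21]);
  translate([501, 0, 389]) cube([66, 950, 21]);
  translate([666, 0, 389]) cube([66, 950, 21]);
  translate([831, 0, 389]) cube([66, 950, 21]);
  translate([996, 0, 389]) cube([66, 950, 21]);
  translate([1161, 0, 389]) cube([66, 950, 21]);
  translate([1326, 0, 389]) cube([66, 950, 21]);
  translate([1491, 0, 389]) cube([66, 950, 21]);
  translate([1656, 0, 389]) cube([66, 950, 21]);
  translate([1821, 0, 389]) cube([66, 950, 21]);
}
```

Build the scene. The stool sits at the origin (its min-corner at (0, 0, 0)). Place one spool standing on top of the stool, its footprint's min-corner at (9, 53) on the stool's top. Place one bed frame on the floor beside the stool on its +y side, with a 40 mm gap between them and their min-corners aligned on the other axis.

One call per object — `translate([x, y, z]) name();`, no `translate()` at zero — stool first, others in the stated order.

stool();
translate([9, 53, 415]) spool();
translate([0, 388, 0]) bed_frame();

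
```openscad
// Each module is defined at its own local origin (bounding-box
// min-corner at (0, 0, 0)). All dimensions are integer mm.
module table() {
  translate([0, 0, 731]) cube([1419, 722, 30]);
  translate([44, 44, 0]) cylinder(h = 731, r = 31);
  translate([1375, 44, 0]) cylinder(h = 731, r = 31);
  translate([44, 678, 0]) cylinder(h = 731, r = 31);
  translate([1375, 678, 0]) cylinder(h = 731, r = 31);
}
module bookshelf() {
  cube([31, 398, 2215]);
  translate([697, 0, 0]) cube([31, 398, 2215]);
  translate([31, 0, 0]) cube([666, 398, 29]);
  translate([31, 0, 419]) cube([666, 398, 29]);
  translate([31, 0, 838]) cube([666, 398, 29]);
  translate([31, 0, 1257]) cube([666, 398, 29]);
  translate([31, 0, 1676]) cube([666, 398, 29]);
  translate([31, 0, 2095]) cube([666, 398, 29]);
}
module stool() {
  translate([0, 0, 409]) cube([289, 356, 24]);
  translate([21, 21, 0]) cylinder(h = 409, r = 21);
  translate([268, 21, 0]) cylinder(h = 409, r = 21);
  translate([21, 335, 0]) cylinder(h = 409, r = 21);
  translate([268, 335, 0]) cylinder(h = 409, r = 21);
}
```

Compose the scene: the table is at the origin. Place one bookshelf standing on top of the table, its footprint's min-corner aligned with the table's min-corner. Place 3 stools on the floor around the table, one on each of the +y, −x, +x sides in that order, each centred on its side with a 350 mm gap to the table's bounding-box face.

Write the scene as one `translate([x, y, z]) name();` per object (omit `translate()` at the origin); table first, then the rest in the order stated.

table();
translate([0, 0, 761]) bookshelf();
translate([565, 1072, 0]) stool();
translate([-639, 183, 0]) stool();
translate([1769, 183, 0]) stool();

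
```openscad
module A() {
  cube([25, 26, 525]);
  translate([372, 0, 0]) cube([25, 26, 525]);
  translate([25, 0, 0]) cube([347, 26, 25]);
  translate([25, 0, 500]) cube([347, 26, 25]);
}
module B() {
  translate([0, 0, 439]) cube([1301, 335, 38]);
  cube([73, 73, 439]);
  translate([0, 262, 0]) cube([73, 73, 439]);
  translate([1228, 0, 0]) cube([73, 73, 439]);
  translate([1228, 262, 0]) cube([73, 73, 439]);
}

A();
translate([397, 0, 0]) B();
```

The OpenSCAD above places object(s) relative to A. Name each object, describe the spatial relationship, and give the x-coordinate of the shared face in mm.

A is a picture frame. B is a bench. The bench is against the picture frame's +x side, with their −y faces flush. The x-coordinate of the shared face is 397 mm.

The picture frame's +x face and the bench's −x face are both at x = 397 mm.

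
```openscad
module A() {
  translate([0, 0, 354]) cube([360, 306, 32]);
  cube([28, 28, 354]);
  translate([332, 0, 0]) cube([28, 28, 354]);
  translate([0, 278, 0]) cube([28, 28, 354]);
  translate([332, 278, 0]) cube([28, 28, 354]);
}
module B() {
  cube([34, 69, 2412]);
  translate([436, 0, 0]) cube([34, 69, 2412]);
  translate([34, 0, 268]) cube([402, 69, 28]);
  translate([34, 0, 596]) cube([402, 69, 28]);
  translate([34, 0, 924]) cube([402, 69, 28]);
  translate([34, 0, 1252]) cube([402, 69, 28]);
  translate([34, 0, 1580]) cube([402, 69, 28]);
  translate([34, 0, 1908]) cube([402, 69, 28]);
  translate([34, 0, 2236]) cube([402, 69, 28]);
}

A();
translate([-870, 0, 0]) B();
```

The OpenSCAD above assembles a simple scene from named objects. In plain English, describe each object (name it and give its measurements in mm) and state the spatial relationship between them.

A is a simple wooden stool: a rectangular seat 360 mm (x) by 306 mm (y), 32 mm thick, top face at z = 386 mm, on four square legs, each 28×28 mm in cross-section. The legs rest on z = 0, each flush with a corner of the seat.

B is a straight ladder. Two 34×69 mm vertical rails, 2412 mm tall, stand 470 mm apart (outside-to-outside) with their front faces coplanar on the −y side. 7 rungs, each 69 mm deep and 28 mm tall, span between the inner faces of the rails, front faces flush with the rails. The lowest rung's underside is at z = 268 mm and rungs are spaced 328 mm apart (underside to underside).

The ladder is on the floor beside the stool on its −x side.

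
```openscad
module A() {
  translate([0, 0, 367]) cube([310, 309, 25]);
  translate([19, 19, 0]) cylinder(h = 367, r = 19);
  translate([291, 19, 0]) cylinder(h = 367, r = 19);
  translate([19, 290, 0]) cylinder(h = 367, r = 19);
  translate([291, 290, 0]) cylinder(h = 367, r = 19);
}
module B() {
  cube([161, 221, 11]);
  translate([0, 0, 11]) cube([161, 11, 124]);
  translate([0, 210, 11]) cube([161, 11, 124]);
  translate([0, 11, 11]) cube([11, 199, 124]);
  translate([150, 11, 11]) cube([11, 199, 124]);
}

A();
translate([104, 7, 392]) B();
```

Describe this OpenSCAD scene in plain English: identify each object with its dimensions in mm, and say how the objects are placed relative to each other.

A is a four-legged stool. The seat is 310×309 mm, 25 mm thick, top at z = 392 mm. It stands on four round legs, each 38 mm in diameter, from z = 0 to the seat underside, each leg's axis is inset half a diameter from the nearest pair of seat edges (so the leg's bounding box is flush with the corner).

B is an open storage box with external size 161×221×135 mm and wall thickness 11 mm (the base is also 11 mm thick). The base covers the whole footprint; the four walls stand on the base, with the y-facing walls full-width and the x-facing walls fitting between their inner faces.

The open box is on top of the stool.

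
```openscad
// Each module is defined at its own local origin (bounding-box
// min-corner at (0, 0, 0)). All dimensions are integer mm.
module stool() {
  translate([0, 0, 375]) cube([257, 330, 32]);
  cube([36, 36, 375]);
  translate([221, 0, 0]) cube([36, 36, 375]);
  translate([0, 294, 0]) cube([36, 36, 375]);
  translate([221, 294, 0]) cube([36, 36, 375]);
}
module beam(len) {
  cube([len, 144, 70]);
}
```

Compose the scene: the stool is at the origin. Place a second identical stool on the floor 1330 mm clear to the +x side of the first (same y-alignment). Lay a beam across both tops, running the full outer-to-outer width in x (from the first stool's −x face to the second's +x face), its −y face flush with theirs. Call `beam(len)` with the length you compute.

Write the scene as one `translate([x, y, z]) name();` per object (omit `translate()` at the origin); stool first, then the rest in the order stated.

stool();
translate([1587, 0, 0]) stool();
translate([0, 0, 407]) beam(1844);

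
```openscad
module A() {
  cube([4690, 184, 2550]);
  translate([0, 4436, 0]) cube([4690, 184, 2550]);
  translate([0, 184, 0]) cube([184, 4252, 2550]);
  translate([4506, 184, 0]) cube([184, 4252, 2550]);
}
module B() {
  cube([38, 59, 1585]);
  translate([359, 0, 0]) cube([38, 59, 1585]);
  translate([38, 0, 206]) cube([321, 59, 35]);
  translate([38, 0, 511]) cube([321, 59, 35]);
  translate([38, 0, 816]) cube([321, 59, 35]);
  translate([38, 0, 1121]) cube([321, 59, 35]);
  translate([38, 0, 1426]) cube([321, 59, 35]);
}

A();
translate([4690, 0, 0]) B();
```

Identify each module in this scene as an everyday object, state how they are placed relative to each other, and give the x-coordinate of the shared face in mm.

A is a house frame. B is a ladder. The ladder is against the house frame's +x side, with their −y faces flush. The x-coordinate of the shared face is 4690 mm.

The house frame's +x face and the ladder's −x face are both at x = 4690 mm.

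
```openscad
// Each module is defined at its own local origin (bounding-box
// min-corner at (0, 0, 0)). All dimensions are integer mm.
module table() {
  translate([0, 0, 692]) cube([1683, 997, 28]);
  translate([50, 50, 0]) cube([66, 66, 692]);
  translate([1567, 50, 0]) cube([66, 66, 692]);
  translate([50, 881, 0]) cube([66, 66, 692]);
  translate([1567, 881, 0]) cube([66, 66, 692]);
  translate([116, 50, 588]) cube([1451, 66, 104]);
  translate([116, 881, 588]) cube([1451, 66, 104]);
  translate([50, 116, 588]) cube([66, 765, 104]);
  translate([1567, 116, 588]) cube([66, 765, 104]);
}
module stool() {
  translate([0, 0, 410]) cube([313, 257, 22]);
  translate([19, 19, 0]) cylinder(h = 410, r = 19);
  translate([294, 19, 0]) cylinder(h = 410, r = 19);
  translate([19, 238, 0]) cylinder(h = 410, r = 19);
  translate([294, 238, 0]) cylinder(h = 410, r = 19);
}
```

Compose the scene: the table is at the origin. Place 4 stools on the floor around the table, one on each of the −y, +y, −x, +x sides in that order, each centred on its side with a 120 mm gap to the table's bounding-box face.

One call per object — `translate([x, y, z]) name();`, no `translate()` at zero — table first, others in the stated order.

table();
translate([685, -377, 0]) stool();
translate([685, 1117, 0]) stool();
translate([-433, 370, 0]) stool();
translate([1803, 370, 0]) stool();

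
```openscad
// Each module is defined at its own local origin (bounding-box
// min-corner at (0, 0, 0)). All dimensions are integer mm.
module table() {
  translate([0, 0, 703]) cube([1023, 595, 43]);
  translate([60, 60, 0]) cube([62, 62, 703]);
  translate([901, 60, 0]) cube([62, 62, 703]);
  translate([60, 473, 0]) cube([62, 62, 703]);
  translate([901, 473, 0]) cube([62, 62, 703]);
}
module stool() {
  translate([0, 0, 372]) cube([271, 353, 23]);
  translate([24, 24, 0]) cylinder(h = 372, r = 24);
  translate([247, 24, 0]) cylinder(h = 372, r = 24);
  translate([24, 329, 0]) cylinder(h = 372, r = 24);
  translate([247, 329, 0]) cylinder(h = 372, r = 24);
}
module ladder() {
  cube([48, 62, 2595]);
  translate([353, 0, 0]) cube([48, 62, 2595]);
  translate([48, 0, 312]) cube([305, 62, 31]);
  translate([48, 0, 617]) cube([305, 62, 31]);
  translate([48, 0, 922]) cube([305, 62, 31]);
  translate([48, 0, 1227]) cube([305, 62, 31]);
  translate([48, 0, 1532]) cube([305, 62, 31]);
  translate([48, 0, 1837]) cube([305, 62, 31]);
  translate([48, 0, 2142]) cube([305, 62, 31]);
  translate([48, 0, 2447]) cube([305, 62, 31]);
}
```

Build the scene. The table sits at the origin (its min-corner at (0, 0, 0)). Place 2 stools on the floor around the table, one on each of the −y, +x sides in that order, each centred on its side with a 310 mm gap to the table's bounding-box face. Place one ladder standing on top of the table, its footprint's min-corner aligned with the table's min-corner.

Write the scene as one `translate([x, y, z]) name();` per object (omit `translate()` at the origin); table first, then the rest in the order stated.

table();
translate([376, -663, 0]) stool();
translate([1333, 121, 0]) stool();
translate([0, 0, 746]) ladder();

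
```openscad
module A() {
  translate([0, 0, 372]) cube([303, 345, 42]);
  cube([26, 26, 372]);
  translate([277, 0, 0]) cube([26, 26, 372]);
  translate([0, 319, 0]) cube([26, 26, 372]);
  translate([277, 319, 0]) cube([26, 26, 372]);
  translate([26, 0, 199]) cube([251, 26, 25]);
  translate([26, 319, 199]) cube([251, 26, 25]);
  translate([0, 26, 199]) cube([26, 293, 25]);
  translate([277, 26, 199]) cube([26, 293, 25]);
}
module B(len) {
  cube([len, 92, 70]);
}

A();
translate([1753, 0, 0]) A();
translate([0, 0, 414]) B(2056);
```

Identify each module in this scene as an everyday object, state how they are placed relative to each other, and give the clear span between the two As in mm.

A is a stool. B is a beam. A beam spans the tops of two stools. The clear span between the two stools is 1450 mm.

Second stool starts at x = 1753; first ends at x = 303; clear span = 1753 − 303 = 1450 mm.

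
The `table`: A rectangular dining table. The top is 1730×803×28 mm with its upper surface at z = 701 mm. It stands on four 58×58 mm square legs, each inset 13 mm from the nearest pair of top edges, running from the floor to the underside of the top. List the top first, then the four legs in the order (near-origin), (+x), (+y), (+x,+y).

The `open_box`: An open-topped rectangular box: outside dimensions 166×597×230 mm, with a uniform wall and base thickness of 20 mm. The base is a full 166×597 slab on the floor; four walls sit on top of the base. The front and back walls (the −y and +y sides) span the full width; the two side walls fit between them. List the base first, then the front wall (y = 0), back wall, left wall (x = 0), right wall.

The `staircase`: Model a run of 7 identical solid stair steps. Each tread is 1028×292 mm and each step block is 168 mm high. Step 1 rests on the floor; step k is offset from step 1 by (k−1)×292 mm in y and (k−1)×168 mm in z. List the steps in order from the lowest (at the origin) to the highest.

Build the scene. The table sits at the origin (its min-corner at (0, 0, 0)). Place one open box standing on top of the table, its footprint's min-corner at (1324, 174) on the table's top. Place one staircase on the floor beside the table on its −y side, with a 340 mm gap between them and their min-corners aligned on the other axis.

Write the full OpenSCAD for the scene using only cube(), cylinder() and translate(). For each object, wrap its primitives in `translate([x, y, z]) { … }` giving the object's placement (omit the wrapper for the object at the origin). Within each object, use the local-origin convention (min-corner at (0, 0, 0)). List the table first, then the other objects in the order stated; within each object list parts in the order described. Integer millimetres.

translate([0, 0, 673]) cube([1730, 803, 28]);
translate([13, 13, 0]) cube([58, 58, 673]);
translate([1659, 13, 0]) cube([58, 58, 673]);
translate([13, 732, 0]) cube([58, 58, 673]);
translate([1659, 732, 0]) cube([58, 58, 673]);
translate([1324, 174, 701]) {
  cube([166, 597, 20]);
  translate([0, 0, 20]) cube([166, 20, 210]);
  translate([0, 577, 20]) cube([166, 20, 210]);
  translate([0, 20, 20]) cube([20, 557, 210]);
  translate([146, 20, 20]) cube([20, 557, 210]);
}
translate([0, -2384, 0]) {
  cube([1028, 292, 168]);
  translate([0, 292, 168]) cube([1028, 292, 168]);
  translate([0, 584, 336]) cube([1028, 292, 168]);
  translate([0, 876, 504]) cube([1028, 292, 168]);
  translate([0, 1168, 672]) cube([1028, 292, 168]);
  translate([0, 1460, 840]) cube([1028, 292, 168]);
  translate([0, 1752, 1008]) cube([1028, 292, 168]);
}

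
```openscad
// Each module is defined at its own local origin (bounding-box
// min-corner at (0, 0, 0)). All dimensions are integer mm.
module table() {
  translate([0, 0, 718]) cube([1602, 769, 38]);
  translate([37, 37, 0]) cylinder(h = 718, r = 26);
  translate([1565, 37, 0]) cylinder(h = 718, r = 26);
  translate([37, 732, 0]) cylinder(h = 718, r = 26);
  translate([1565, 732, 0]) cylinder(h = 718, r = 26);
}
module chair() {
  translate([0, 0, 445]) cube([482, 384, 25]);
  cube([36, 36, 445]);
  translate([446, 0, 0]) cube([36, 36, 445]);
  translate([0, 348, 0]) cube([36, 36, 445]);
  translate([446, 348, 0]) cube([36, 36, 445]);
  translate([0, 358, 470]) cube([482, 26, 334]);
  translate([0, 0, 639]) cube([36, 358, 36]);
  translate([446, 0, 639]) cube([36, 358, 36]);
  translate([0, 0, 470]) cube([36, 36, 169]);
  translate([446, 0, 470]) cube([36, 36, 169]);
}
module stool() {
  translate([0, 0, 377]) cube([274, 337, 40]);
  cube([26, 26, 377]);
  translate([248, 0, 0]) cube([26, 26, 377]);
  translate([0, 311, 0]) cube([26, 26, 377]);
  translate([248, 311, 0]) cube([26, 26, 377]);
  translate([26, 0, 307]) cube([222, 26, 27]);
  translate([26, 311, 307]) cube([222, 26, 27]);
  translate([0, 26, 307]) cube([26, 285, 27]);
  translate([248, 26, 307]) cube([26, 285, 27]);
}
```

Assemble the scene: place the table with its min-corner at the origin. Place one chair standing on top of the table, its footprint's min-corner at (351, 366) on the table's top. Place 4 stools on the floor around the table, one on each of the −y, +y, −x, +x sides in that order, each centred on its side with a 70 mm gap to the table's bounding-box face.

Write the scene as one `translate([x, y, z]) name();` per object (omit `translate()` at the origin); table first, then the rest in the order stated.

table();
translate([351, 366, 756]) chair();
translate([664, -407, 0]) stool();
translate([664, 839, 0]) stool();
translate([-344, 216, 0]) stool();
translate([1672, 216, 0]) stool();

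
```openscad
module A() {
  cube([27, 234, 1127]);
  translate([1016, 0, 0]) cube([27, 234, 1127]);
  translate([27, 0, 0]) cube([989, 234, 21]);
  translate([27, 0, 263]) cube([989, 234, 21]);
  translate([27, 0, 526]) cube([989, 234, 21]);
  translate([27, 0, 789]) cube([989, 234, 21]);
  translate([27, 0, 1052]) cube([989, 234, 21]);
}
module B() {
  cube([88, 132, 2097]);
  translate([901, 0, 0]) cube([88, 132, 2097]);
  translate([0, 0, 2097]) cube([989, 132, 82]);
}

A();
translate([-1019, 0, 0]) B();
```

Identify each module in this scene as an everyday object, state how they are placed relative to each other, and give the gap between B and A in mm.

A is a bookshelf. B is a door frame. The door frame is on the floor beside the bookshelf on its −x side. The gap between the door frame and the bookshelf is 30 mm.

The door frame's nearest face is 30 mm from the bookshelf's −x face.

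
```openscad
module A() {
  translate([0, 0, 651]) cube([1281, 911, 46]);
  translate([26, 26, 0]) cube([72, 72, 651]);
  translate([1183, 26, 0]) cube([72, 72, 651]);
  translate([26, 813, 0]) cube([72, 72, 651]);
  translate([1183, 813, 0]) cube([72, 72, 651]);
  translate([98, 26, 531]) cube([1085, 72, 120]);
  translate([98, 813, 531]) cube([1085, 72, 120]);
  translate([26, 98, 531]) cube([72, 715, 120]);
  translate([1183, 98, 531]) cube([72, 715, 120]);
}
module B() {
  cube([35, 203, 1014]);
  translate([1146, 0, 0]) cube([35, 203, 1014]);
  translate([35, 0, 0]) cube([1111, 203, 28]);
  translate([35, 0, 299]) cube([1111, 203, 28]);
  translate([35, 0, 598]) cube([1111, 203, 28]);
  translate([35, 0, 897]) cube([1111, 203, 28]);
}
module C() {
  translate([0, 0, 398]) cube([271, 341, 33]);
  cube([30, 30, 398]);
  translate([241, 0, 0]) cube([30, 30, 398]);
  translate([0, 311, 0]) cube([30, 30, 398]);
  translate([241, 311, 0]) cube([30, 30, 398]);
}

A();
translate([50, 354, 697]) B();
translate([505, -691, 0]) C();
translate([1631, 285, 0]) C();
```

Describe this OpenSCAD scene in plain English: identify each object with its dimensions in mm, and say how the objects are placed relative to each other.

A is a rectangular dining table. The top is 1281×911×46 mm with its upper surface at z = 697 mm. It stands on four 72×72 mm square legs, each inset 26 mm from the nearest pair of top edges, running from the floor to the underside of the top. Four apron rails, 72 mm thick and 120 mm tall, run between adjacent legs with their top edges flush with the underside of the top and their outer faces flush with the legs' outer faces.

B is an open bookshelf. Two side panels, each 35 mm thick, 203 mm deep and 1014 mm tall, stand 1181 mm apart (outside-to-outside). Between them sit 4 shelves, each 28 mm thick and 203 mm deep, spanning the full gap between the sides. The bottom shelf rests on the floor (its underside at z = 0) and the clear gap between one shelf's top and the next shelf's underside is 271 mm.

C is a simple wooden stool: a rectangular seat 271 mm (x) by 341 mm (y), 33 mm thick, top face at z = 431 mm, on four square legs, each 30×30 mm in cross-section. The legs rest on z = 0, each flush with a corner of the seat.

The bookshelf is on top of the table, centred. Two stools sit around the table at the −y, +x sides.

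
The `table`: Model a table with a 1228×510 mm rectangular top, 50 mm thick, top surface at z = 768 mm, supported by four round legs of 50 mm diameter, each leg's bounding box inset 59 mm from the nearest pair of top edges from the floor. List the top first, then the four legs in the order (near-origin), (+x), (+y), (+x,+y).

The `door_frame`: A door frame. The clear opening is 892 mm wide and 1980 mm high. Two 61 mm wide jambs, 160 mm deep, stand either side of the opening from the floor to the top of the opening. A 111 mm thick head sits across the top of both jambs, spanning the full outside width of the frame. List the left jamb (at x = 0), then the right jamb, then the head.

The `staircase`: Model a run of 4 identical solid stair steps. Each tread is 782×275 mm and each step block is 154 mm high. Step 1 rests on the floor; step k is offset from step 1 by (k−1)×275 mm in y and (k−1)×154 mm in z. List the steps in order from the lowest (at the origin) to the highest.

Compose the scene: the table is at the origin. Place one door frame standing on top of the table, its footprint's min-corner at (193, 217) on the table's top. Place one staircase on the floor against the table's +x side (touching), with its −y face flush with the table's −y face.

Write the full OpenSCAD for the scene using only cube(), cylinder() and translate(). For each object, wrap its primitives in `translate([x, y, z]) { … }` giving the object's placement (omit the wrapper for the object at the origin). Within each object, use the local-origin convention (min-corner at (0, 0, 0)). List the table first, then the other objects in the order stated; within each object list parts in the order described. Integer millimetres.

translate([0, 0, 718]) cube([1228, 510, 50]);
translate([84, 84, 0]) cylinder(h = 718, r = 25);
translate([1144, 84, 0]) cylinder(h = 718, r = 25);
translate([84, 426, 0]) cylinder(h = 718, r = 25);
translate([1144, 426, 0]) cylinder(h = 718, r = 25);
translate([193, 217, 768]) {
  cube([61, 160, 1980]);
  translate([953, 0, 0]) cube([61, 160, 1980]);
  translate([0, 0, 1980]) cube([1014, 160, 111]);
}
translate([1228, 0, 0]) {
  cube([782, 275, 154]);
  translate([0, 275, 154]) cube([782, 275, 154]);
  translate([0, 550, 308]) cube([782, 275, 154]);
  translate([0, 825, 462]) cube([782, 275, 154]);
}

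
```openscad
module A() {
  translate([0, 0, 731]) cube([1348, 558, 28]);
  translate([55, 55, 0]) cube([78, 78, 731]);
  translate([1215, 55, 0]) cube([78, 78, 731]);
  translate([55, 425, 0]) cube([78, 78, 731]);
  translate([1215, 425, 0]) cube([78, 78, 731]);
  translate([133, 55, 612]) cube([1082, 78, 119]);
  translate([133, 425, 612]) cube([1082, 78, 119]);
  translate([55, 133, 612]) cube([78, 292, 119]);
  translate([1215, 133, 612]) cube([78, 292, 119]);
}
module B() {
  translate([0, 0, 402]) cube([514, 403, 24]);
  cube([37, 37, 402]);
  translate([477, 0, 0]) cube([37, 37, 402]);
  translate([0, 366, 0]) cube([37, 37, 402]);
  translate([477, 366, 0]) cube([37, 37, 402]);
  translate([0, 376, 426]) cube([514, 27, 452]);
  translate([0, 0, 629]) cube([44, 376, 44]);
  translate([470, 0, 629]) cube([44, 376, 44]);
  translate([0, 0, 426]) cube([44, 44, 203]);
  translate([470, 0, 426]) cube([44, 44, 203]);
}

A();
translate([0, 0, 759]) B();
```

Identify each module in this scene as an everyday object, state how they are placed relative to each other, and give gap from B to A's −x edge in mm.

A is a table. B is a chair. The chair is on top of the table. The gap from the chair to the table's −x edge is 0 mm.

The chair's min-x is at 0; the table's min-x is 0; gap = 0 mm.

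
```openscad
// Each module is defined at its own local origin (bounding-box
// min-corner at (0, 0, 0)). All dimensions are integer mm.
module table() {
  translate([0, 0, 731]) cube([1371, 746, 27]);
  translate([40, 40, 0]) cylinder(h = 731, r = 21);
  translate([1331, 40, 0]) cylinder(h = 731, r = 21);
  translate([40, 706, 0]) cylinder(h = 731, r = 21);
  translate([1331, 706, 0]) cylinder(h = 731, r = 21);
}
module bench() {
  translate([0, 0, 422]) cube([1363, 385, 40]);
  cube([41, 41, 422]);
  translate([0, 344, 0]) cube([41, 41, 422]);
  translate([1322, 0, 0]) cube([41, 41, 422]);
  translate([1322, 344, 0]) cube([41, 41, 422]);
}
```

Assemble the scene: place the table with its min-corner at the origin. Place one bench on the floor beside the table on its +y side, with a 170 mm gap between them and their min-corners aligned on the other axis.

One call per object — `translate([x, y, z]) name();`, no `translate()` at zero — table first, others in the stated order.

table();
translate([0, 916, 0]) bench();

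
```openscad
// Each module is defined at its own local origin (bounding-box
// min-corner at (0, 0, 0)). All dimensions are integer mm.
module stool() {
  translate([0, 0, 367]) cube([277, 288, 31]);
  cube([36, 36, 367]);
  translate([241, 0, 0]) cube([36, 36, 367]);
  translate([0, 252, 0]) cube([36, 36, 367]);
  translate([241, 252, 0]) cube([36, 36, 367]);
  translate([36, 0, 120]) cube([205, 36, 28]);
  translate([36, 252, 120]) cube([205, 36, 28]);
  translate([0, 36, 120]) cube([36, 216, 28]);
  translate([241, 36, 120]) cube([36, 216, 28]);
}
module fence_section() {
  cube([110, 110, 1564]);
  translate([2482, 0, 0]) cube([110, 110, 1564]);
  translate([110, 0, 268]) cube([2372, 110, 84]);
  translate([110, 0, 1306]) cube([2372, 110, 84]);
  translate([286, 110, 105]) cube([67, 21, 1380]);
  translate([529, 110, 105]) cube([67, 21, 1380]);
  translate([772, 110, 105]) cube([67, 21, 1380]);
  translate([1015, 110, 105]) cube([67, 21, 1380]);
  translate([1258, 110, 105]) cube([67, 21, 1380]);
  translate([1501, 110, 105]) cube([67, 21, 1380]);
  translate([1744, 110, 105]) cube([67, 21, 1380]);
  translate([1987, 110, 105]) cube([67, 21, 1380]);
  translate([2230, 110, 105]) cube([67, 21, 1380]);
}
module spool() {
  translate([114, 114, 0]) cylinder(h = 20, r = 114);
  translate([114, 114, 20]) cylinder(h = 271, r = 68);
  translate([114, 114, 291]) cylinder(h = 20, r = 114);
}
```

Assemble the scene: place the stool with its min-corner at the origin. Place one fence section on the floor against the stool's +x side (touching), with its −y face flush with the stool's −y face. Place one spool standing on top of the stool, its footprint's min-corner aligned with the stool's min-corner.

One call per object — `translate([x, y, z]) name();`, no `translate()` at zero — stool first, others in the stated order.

stool();
translate([277, 0, 0]) fence_section();
translate([0, 0, 398]) spool();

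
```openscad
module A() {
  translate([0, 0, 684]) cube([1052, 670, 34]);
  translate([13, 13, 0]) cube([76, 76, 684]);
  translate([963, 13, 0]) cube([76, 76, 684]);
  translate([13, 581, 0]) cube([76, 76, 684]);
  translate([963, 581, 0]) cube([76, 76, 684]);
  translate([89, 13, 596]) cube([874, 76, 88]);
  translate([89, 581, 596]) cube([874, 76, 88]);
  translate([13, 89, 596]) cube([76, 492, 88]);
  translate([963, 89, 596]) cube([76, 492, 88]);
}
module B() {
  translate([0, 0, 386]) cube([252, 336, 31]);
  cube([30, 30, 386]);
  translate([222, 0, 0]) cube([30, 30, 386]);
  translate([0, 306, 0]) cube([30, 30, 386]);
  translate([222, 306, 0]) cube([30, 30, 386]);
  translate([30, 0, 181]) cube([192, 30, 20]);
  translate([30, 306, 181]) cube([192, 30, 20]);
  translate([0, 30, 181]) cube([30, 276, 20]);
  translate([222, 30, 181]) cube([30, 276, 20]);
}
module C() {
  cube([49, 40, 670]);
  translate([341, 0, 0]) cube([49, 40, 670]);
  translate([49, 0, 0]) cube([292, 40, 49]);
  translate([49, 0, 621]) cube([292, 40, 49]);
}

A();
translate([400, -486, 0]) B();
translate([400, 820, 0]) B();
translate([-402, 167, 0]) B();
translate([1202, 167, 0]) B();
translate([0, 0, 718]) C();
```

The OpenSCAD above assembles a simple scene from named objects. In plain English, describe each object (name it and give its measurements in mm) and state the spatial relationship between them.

A is a table with a 1052×670 mm rectangular top, 34 mm thick, top surface at z = 718 mm, supported by four 76×76 mm square legs, each inset 13 mm from the nearest pair of top edges, running from the floor. Four apron rails, 76 mm thick and 88 mm tall, run between adjacent legs with their top edges flush with the underside of the top and their outer faces flush with the legs' outer faces.

B is a four-legged stool. The seat is 252×336 mm, 31 mm thick, top at z = 417 mm. It stands on four square legs, each 30×30 mm in cross-section, from z = 0 to the seat underside, each flush with a corner of the seat. Four stretchers, 30 mm wide and 20 mm tall, connect adjacent legs with their undersides at z = 181 mm, each running between the inner faces of the legs it joins and aligned with the legs' outer faces on the other axis.

C is a picture frame with a 292×572 mm rectangular opening (x by z) and a uniform 49 mm border on every side. Frame depth is 40 mm along y. It is built from two vertical stiles running the full outside height and two horizontal rails spanning the gap between the stiles.

Four stools sit around the table at the −y, +y, −x, +x sides. The picture frame is on top of the table.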